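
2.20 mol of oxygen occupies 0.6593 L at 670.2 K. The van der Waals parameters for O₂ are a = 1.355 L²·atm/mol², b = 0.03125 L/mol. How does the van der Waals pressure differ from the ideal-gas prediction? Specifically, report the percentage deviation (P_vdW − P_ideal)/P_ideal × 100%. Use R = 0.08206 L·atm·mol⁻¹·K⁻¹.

Ideal: P_ideal = nRT/V = (2.20)(0.08206)(670.2)/0.6593 = 183.517 atm
vdW: P = nRT/(V − nb) − a n²/V² = 120.993/0.590550 − 6.55820/0.434676 = 204.882 − 15.0876 = 189.794 atm
% deviation = (189.794 − 183.517)/183.517 × 100% = 3.42%

3.42 %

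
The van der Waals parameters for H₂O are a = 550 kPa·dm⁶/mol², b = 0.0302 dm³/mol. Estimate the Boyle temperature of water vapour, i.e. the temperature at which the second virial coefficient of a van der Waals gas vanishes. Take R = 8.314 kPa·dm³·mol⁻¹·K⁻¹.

T_B ≈ 2191 K

For a van der Waals gas the second virial coefficient B₂ = b − a/(RT) vanishes at T_B = a/(Rb).
T_B = 550/(8.314×0.0302) = 550/0.25108 = 2191 K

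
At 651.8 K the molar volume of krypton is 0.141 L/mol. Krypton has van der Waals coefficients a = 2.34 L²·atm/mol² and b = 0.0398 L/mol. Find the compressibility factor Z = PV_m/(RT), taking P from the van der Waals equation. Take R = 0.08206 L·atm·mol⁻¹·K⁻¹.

P = RT/(V_m − b) − a/V_m² = (0.08206)(651.8)/(0.141 − 0.0398) − 2.34/(0.141)²
  = 53.487/0.10120 − 117.70 = 528.53 − 117.70 = 410.83 atm
Z = PV_m/(RT) = (410.83)(0.141)/((0.08206)(651.8)) = 57.927/53.487 = 1.083

Z ≈ 1.083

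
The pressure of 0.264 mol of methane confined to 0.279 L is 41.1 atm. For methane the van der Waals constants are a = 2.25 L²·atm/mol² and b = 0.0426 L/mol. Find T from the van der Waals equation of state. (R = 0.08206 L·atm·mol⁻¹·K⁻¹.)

T = (P + a n²/V²)(V − nb)/(nR)
P + a n²/V² = 41.1 + (2.25)(0.264)²/(0.279)² = 43.115 atm
V − nb = 0.279 − (0.264)(0.0426) = 0.26775 L
T = (43.115)(0.26775)/((0.264)(0.08206)) = 532.9 K

T ≈ 532.9 K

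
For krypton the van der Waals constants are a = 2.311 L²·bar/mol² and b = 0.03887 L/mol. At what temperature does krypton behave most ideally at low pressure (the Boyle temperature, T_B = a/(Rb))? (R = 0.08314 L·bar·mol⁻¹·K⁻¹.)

For a van der Waals gas the second virial coefficient B₂ = b − a/(RT) vanishes at T_B = a/(Rb).
T_B = 2.311/(0.08314×0.03887) = 2.311/0.0032317 = 715.1 K

T_B ≈ 715.1 K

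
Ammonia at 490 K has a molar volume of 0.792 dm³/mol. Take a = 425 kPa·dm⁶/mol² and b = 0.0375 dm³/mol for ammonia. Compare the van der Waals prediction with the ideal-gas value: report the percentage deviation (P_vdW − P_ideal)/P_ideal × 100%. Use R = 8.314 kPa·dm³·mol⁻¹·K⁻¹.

Ideal: P_ideal = RT/V_m = (8.314)(490)/0.792 = 5143.76 kPa
vdW: P = RT/(V_m − b) − a/V_m² = 4073.86/0.754500 − 425/0.627264 = 5399.42 − 677.546 = 4721.87 kPa
% deviation = (4721.87 − 5143.76)/5143.76 × 100% = -8.20%

-8.20 %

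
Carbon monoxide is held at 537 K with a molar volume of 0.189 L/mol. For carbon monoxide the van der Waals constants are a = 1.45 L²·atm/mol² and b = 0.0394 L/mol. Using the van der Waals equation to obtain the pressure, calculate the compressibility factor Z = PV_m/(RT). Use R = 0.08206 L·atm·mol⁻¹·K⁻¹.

Z ≈ 1.089

P = RT/(V_m − b) − a/V_m² = (0.08206)(537)/(0.189 − 0.0394) − 1.45/(0.189)²
  = 44.066/0.14960 − 40.592 = 294.56 − 40.592 = 253.97 atm
Z = PV_m/(RT) = (253.97)(0.189)/((0.08206)(537)) = 48.000/44.066 = 1.089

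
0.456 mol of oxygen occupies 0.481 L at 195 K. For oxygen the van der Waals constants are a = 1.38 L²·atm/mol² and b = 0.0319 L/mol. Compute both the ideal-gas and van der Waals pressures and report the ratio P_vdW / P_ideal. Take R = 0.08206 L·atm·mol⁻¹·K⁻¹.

P_vdW / P_ideal ≈ 0.9494

Ideal: P_ideal = nRT/V = (0.456)(0.08206)(195)/0.481 = 15.1700 atm
vdW: P = nRT/(V − nb) − a n²/V² = 7.29678/0.466454 − 0.286952/0.231361 = 15.6431 − 1.24028 = 14.4028 atm
Ratio = 14.4028/15.1700 = 0.9494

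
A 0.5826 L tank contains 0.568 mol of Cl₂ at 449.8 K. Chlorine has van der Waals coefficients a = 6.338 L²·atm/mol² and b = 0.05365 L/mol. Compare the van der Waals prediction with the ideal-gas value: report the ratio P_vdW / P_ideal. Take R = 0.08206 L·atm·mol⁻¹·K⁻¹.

Ideal: P_ideal = nRT/V = (0.568)(0.08206)(449.8)/0.5826 = 35.9856 atm
vdW: P = nRT/(V − nb) − a n²/V² = 20.9652/0.552127 − 2.04479/0.339423 = 37.9717 − 6.02431 = 31.9474 atm
Ratio = 31.9474/35.9856 = 0.8878

P_vdW / P_ideal ≈ 0.8878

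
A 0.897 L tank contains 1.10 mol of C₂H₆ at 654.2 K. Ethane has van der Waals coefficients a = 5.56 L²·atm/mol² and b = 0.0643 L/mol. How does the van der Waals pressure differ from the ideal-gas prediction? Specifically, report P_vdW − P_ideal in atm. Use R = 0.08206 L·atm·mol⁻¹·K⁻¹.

Ideal: P_ideal = nRT/V = (1.10)(0.08206)(654.2)/0.897 = 65.8328 atm
vdW: P = nRT/(V − nb) − a n²/V² = 59.0520/0.826270 − 6.72760/0.804609 = 71.4682 − 8.36133 = 63.1069 atm
ΔP = 63.1069 − 65.8328 = -2.726 atm

ΔP ≈ -2.726 atm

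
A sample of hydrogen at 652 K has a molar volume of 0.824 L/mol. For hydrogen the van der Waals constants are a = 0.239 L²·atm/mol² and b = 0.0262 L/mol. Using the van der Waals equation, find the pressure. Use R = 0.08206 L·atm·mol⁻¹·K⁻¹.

P = RT/(V_m − b) − a/V_m²
RT/(V_m − b) = (0.08206)(652)/(0.824 − 0.0262) = 53.503/0.79780 = 67.063 atm
a/V_m² = 0.239/(0.824)² = 0.35200 atm
P = 67.063 − 0.35200 = 66.71 atm

P ≈ 66.71 atm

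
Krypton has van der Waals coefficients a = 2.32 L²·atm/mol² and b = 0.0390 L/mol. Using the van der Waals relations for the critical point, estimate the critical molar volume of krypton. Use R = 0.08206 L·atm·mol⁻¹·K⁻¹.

V_m,c ≈ 0.1170 L/mol

For a van der Waals gas, V_m,c = 3b.
V_m,c = 3×0.0390 = 0.1170 L/mol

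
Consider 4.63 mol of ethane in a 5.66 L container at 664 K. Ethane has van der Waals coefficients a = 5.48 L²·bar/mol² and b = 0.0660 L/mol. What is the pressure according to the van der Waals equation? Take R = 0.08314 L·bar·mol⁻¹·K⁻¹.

P = nRT/(V − nb) − a n²/V²
nRT/(V − nb) = (4.63)(0.08314)(664)/(5.66 − 4.63×0.0660) = 255.60/5.3544 = 47.736 bar
a n²/V² = (5.48)(4.63)²/(5.66)² = 3.6670 bar
P = 47.736 − 3.6670 = 44.07 bar

P ≈ 44.07 bar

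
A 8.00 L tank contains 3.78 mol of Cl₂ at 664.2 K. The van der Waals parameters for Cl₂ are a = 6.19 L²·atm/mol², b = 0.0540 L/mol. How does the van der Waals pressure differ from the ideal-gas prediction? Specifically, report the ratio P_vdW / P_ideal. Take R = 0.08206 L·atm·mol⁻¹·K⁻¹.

Ideal: P_ideal = nRT/V = (3.78)(0.08206)(664.2)/8.00 = 25.7533 atm
vdW: P = nRT/(V − nb) − a n²/V² = 206.026/7.79588 − 88.4452/64.0000 = 26.4275 − 1.38196 = 25.0455 atm
Ratio = 25.0455/25.7533 = 0.9725

P_vdW / P_ideal ≈ 0.9725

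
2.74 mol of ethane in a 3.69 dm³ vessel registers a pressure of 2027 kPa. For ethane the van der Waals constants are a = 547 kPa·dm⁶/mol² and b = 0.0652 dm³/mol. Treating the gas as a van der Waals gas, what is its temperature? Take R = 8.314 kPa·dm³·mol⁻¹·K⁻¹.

T ≈ 358.9 K

T = (P + a n²/V²)(V − nb)/(nR)
P + a n²/V² = 2027 + (547)(2.74)²/(3.69)² = 2328.6 kPa
V − nb = 3.69 − (2.74)(0.0652) = 3.5114 dm³
T = (2328.6)(3.5114)/((2.74)(8.314)) = 358.9 K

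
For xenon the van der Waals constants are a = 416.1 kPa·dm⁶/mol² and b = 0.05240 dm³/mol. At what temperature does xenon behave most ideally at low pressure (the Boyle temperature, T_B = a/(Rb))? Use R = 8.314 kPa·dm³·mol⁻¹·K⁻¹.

For a van der Waals gas the second virial coefficient B₂ = b − a/(RT) vanishes at T_B = a/(Rb).
T_B = 416.1/(8.314×0.05240) = 416.1/0.43565 = 955.1 K

T_B ≈ 955.1 K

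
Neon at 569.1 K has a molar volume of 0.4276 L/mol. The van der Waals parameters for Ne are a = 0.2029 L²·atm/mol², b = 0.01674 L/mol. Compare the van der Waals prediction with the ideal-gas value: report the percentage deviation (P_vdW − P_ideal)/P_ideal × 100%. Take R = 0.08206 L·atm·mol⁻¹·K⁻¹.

Ideal: P_ideal = RT/V_m = (0.08206)(569.1)/0.4276 = 109.215 atm
vdW: P = RT/(V_m − b) − a/V_m² = 46.7003/0.410860 − 0.2029/0.182842 = 113.665 − 1.10970 = 112.555 atm
% deviation = (112.555 − 109.215)/109.215 × 100% = 3.06%

3.06 %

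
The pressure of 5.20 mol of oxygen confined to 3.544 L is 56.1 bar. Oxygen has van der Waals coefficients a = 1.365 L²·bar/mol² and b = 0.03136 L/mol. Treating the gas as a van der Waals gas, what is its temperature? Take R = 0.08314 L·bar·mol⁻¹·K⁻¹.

T = (P + a n²/V²)(V − nb)/(nR)
P + a n²/V² = 56.1 + (1.365)(5.20)²/(3.544)² = 59.039 bar
V − nb = 3.544 − (5.20)(0.03136) = 3.3809 L
T = (59.039)(3.3809)/((5.20)(0.08314)) = 461.7 K

T ≈ 461.7 K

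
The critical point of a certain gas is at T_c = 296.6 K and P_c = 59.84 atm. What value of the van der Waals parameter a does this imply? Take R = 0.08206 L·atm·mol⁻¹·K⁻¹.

From T_c = 8a/(27Rb) and P_c = a/(27b²): a = 27 R² T_c²/(64 P_c).
a = 27×(0.08206)²×(296.6)²/(64×59.84) = 15994/3829.8 = 4.176 L²·atm/mol²

a ≈ 4.176 L²·atm/mol²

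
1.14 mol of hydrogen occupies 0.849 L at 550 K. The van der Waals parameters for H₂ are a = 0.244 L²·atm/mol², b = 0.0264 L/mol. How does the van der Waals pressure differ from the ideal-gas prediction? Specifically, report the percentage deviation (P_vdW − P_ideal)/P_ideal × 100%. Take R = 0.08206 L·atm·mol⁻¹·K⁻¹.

Ideal: P_ideal = nRT/V = (1.14)(0.08206)(550)/0.849 = 60.6026 atm
vdW: P = nRT/(V − nb) − a n²/V² = 51.4516/0.818904 − 0.317102/0.720801 = 62.8298 − 0.439930 = 62.3899 atm
% deviation = (62.3899 − 60.6026)/60.6026 × 100% = 2.95%

2.95 %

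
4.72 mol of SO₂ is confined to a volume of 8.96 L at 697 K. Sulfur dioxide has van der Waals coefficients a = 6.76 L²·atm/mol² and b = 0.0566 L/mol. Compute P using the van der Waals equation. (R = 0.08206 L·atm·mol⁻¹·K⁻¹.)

P ≈ 29.18 atm

P = nRT/(V − nb) − a n²/V²
nRT/(V − nb) = (4.72)(0.08206)(697)/(8.96 − 4.72×0.0566) = 269.96/8.6928 = 31.056 atm
a n²/V² = (6.76)(4.72)²/(8.96)² = 1.8759 atm
P = 31.056 − 1.8759 = 29.18 atm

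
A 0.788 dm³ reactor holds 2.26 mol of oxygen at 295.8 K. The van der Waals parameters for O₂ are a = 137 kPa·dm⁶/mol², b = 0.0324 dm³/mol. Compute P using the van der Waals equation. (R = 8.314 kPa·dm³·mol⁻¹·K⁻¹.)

P = nRT/(V − nb) − a n²/V²
nRT/(V − nb) = (2.26)(8.314)(295.8)/(0.788 − 2.26×0.0324) = 5558.0/0.71478 = 7775.8 kPa
a n²/V² = (137)(2.26)²/(0.788)² = 1126.9 kPa
P = 7775.8 − 1126.9 = 6649 kPa

P ≈ 6649 kPa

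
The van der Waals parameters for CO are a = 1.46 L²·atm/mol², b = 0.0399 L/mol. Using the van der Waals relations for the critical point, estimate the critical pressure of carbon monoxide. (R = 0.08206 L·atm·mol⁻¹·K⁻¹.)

For a van der Waals gas, P_c = a/(27b²).
P_c = 1.46/(27×(0.0399)²) = 1.46/0.042984 = 33.97 atm

P_c ≈ 33.97 atm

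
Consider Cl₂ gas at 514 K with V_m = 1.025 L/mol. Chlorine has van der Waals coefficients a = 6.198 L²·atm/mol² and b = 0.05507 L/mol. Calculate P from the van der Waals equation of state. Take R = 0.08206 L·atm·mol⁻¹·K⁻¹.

P ≈ 37.59 atm

P = RT/(V_m − b) − a/V_m²
RT/(V_m − b) = (0.08206)(514)/(1.025 − 0.05507) = 42.179/0.96993 = 43.487 atm
a/V_m² = 6.198/(1.025)² = 5.8993 atm
P = 43.487 − 5.8993 = 37.59 atm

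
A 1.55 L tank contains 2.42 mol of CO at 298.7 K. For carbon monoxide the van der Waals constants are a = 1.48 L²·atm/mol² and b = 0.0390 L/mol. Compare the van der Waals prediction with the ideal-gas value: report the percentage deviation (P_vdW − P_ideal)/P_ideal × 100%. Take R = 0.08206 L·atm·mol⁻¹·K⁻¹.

-2.94 %

Ideal: P_ideal = nRT/V = (2.42)(0.08206)(298.7)/1.55 = 38.2693 atm
vdW: P = nRT/(V − nb) − a n²/V² = 59.3174/1.45562 − 8.66747/2.40250 = 40.7506 − 3.60769 = 37.1429 atm
% deviation = (37.1429 − 38.2693)/38.2693 × 100% = -2.94%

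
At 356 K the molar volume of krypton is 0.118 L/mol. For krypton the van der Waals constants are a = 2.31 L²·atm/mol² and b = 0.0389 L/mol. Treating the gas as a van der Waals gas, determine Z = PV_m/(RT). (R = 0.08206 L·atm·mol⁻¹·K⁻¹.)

Z ≈ 0.8217

P = RT/(V_m − b) − a/V_m² = (0.08206)(356)/(0.118 − 0.0389) − 2.31/(0.118)²
  = 29.213/0.079100 − 165.90 = 369.32 − 165.90 = 203.42 atm
Z = PV_m/(RT) = (203.42)(0.118)/((0.08206)(356)) = 24.004/29.213 = 0.8217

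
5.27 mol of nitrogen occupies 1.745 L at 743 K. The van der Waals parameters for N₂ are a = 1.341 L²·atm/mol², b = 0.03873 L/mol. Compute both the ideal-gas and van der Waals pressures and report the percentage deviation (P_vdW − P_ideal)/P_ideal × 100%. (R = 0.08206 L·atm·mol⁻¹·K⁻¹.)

Ideal: P_ideal = nRT/V = (5.27)(0.08206)(743)/1.745 = 184.135 atm
vdW: P = nRT/(V − nb) − a n²/V² = 321.315/1.54089 − 37.2435/3.04503 = 208.526 − 12.2309 = 196.295 atm
% deviation = (196.295 − 184.135)/184.135 × 100% = 6.60%

6.60 %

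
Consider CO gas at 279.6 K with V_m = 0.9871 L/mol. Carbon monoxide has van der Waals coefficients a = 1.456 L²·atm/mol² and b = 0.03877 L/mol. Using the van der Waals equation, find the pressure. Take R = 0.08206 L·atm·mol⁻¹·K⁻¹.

P = RT/(V_m − b) − a/V_m²
RT/(V_m − b) = (0.08206)(279.6)/(0.9871 − 0.03877) = 22.944/0.94833 = 24.194 atm
a/V_m² = 1.456/(0.9871)² = 1.4943 atm
P = 24.194 − 1.4943 = 22.70 atm

P ≈ 22.70 atm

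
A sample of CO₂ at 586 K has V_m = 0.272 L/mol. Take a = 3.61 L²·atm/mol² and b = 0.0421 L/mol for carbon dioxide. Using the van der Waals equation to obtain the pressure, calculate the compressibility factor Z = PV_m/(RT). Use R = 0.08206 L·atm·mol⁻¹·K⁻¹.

P = RT/(V_m − b) − a/V_m² = (0.08206)(586)/(0.272 − 0.0421) − 3.61/(0.272)²
  = 48.087/0.22990 − 48.794 = 209.16 − 48.794 = 160.37 atm
Z = PV_m/(RT) = (160.37)(0.272)/((0.08206)(586)) = 43.621/48.087 = 0.9071

Z ≈ 0.9071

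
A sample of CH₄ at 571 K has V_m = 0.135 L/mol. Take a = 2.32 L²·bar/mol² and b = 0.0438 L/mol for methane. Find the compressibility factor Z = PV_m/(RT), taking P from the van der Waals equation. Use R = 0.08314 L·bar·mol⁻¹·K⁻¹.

Z ≈ 1.118

P = RT/(V_m − b) − a/V_m² = (0.08314)(571)/(0.135 − 0.0438) − 2.32/(0.135)²
  = 47.473/0.091200 − 127.30 = 520.54 − 127.30 = 393.24 bar
Z = PV_m/(RT) = (393.24)(0.135)/((0.08314)(571)) = 53.087/47.473 = 1.118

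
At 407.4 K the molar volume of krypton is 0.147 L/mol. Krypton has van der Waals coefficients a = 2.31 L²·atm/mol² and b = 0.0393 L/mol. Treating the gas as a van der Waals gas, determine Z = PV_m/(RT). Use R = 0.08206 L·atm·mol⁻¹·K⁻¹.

P = RT/(V_m − b) − a/V_m² = (0.08206)(407.4)/(0.147 − 0.0393) − 2.31/(0.147)²
  = 33.431/0.10770 − 106.90 = 310.41 − 106.90 = 203.51 atm
Z = PV_m/(RT) = (203.51)(0.147)/((0.08206)(407.4)) = 29.916/33.431 = 0.8949

Z ≈ 0.8949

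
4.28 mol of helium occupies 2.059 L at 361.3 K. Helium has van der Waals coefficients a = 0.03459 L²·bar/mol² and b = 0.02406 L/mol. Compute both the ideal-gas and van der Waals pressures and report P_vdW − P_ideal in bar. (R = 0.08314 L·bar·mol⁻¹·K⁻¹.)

Ideal: P_ideal = nRT/V = (4.28)(0.08314)(361.3)/2.059 = 62.4404 bar
vdW: P = nRT/(V − nb) − a n²/V² = 128.565/1.95602 − 0.633633/4.23948 = 65.7279 − 0.149460 = 65.5784 bar
ΔP = 65.5784 − 62.4404 = 3.138 bar

ΔP ≈ 3.138 bar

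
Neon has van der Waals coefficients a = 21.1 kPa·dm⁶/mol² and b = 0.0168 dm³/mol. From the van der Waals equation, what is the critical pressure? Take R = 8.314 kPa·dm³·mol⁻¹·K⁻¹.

For a van der Waals gas, P_c = a/(27b²).
P_c = 21.1/(27×(0.0168)²) = 21.1/0.0076205 = 2769 kPa

P_c ≈ 2769 kPa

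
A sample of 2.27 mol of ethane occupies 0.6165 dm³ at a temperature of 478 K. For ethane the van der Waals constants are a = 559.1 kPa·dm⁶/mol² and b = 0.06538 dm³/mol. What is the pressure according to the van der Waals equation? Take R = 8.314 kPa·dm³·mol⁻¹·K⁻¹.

P = nRT/(V − nb) − a n²/V²
nRT/(V − nb) = (2.27)(8.314)(478)/(0.6165 − 2.27×0.06538) = 9021.2/0.46809 = 19272 kPa
a n²/V² = (559.1)(2.27)²/(0.6165)² = 7580.1 kPa
P = 19272 − 7580.1 = 11692 kPa

P ≈ 11692 kPa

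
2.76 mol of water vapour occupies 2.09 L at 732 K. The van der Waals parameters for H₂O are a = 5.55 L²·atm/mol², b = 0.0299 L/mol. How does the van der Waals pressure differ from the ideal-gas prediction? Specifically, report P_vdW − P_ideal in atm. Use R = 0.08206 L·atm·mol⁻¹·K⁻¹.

Ideal: P_ideal = nRT/V = (2.76)(0.08206)(732)/2.09 = 79.3241 atm
vdW: P = nRT/(V − nb) − a n²/V² = 165.787/2.00748 − 42.2777/4.36810 = 82.5846 − 9.67874 = 72.9059 atm
ΔP = 72.9059 − 79.3241 = -6.418 atm

ΔP ≈ -6.418 atm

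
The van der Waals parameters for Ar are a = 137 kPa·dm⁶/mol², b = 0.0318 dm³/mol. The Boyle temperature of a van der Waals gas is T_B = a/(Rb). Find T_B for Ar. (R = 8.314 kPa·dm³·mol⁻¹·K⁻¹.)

T_B ≈ 518.2 K

For a van der Waals gas the second virial coefficient B₂ = b − a/(RT) vanishes at T_B = a/(Rb).
T_B = 137/(8.314×0.0318) = 137/0.26439 = 518.2 K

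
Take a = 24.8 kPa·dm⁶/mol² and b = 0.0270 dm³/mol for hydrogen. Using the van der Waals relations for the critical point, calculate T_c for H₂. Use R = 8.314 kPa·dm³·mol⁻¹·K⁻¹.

T_c ≈ 32.73 K

For a van der Waals gas, T_c = 8a/(27Rb).
T_c = 8×24.8/(27×8.314×0.0270) = 198.40/6.0609 = 32.73 K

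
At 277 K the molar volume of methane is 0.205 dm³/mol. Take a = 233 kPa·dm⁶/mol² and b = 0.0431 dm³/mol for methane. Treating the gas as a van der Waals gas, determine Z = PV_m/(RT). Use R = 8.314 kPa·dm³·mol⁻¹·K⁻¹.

Z ≈ 0.7727

P = RT/(V_m − b) − a/V_m² = (8.314)(277)/(0.205 − 0.0431) − 233/(0.205)²
  = 2303.0/0.16190 − 5544.3 = 14225 − 5544.3 = 8681 kPa
Z = PV_m/(RT) = (8681)(0.205)/((8.314)(277)) = 1779.6/2303.0 = 0.7727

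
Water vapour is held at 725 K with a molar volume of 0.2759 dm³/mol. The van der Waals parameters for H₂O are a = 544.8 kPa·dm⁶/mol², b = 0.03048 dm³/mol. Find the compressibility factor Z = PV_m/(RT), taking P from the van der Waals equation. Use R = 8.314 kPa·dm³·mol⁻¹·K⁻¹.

P = RT/(V_m − b) − a/V_m² = (8.314)(725)/(0.2759 − 0.03048) − 544.8/(0.2759)²
  = 6027.7/0.24542 − 7157.0 = 24561 − 7157.0 = 17404 kPa
Z = PV_m/(RT) = (17404)(0.2759)/((8.314)(725)) = 4801.8/6027.7 = 0.7966

Z ≈ 0.7966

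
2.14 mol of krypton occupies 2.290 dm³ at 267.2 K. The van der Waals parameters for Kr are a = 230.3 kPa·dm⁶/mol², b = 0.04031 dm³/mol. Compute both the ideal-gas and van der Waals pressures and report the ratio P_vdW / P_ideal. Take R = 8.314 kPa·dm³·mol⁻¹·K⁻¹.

P_vdW / P_ideal ≈ 0.9423

Ideal: P_ideal = nRT/V = (2.14)(8.314)(267.2)/2.290 = 2075.99 kPa
vdW: P = nRT/(V − nb) − a n²/V² = 4754.01/2.20374 − 1054.68/5.24410 = 2157.25 − 201.117 = 1956.13 kPa
Ratio = 1956.13/2075.99 = 0.9423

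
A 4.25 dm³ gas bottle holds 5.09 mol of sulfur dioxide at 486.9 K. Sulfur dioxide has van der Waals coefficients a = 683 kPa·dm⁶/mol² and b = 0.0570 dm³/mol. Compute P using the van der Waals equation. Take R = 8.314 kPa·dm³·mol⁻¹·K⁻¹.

P ≈ 4224 kPa

P = nRT/(V − nb) − a n²/V²
nRT/(V − nb) = (5.09)(8.314)(486.9)/(4.25 − 5.09×0.0570) = 20605/3.9599 = 5203.4 kPa
a n²/V² = (683)(5.09)²/(4.25)² = 979.67 kPa
P = 5203.4 − 979.67 = 4224 kPa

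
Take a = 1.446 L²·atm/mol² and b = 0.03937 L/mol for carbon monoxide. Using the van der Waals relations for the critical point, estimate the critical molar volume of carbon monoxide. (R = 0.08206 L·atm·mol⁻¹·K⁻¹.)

V_m,c ≈ 0.1181 L/mol

For a van der Waals gas, V_m,c = 3b.
V_m,c = 3×0.03937 = 0.1181 L/mol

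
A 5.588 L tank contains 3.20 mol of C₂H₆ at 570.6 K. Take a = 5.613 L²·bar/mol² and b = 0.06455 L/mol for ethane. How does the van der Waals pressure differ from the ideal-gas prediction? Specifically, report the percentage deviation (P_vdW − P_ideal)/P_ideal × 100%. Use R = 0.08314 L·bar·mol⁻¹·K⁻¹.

Ideal: P_ideal = nRT/V = (3.20)(0.08314)(570.6)/5.588 = 27.1666 bar
vdW: P = nRT/(V − nb) − a n²/V² = 151.807/5.38144 − 57.4771/31.2257 = 28.2094 − 1.84070 = 26.3687 bar
% deviation = (26.3687 − 27.1666)/27.1666 × 100% = -2.94%

-2.94 %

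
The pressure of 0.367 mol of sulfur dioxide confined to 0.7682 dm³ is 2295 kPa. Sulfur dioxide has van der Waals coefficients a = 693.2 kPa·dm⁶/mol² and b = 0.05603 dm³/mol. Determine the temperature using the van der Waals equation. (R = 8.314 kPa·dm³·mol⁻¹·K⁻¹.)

T = (P + a n²/V²)(V − nb)/(nR)
P + a n²/V² = 2295 + (693.2)(0.367)²/(0.7682)² = 2453.2 kPa
V − nb = 0.7682 − (0.367)(0.05603) = 0.74764 dm³
T = (2453.2)(0.74764)/((0.367)(8.314)) = 601.1 K

T ≈ 601.1 K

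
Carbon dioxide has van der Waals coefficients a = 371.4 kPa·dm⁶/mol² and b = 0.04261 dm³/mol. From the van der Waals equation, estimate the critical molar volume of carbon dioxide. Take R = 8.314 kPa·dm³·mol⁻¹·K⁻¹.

V_m,c ≈ 0.1278 dm³/mol

For a van der Waals gas, V_m,c = 3b.
V_m,c = 3×0.04261 = 0.1278 dm³/mol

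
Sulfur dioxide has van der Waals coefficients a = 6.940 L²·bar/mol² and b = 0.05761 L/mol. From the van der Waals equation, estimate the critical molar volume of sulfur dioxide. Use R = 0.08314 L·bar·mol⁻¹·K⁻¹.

V_m,c ≈ 0.1728 L/mol

For a van der Waals gas, V_m,c = 3b.
V_m,c = 3×0.05761 = 0.1728 L/mol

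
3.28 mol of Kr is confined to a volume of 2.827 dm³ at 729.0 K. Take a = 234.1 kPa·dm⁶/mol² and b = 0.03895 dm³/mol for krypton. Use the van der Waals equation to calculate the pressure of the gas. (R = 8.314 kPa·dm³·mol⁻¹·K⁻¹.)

P = nRT/(V − nb) − a n²/V²
nRT/(V − nb) = (3.28)(8.314)(729.0)/(2.827 − 3.28×0.03895) = 19880/2.6992 = 7365.1 kPa
a n²/V² = (234.1)(3.28)²/(2.827)² = 315.14 kPa
P = 7365.1 − 315.14 = 7050 kPa

P ≈ 7050 kPa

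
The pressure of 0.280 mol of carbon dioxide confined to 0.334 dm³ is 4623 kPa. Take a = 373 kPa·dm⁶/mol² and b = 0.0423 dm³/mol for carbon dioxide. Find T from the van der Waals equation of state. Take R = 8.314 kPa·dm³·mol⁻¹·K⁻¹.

T = (P + a n²/V²)(V − nb)/(nR)
P + a n²/V² = 4623 + (373)(0.280)²/(0.334)² = 4885.1 kPa
V − nb = 0.334 − (0.280)(0.0423) = 0.32216 dm³
T = (4885.1)(0.32216)/((0.280)(8.314)) = 676.0 K

T ≈ 676.0 K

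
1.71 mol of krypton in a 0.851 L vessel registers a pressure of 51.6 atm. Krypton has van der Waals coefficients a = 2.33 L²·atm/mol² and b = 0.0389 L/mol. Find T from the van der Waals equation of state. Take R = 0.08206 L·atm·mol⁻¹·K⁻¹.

T ≈ 341.1 K

T = (P + a n²/V²)(V − nb)/(nR)
P + a n²/V² = 51.6 + (2.33)(1.71)²/(0.851)² = 61.008 atm
V − nb = 0.851 − (1.71)(0.0389) = 0.78448 L
T = (61.008)(0.78448)/((1.71)(0.08206)) = 341.1 K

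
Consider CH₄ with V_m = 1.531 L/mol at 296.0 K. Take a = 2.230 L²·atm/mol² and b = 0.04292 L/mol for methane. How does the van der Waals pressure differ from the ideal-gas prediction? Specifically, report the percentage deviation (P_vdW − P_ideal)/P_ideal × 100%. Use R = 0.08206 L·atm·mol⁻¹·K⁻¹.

Ideal: P_ideal = RT/V_m = (0.08206)(296.0)/1.531 = 15.8653 atm
vdW: P = RT/(V_m − b) − a/V_m² = 24.2898/1.48808 − 2.230/2.34396 = 16.3229 − 0.951381 = 15.3715 atm
% deviation = (15.3715 − 15.8653)/15.8653 × 100% = -3.11%

-3.11 %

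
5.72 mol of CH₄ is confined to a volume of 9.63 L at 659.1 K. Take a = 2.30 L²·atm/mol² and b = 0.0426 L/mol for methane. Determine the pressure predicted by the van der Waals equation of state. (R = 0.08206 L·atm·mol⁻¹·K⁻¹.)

P ≈ 32.15 atm

P = nRT/(V − nb) − a n²/V²
nRT/(V − nb) = (5.72)(0.08206)(659.1)/(9.63 − 5.72×0.0426) = 309.37/9.3863 = 32.960 atm
a n²/V² = (2.30)(5.72)²/(9.63)² = 0.81146 atm
P = 32.960 − 0.81146 = 32.15 atm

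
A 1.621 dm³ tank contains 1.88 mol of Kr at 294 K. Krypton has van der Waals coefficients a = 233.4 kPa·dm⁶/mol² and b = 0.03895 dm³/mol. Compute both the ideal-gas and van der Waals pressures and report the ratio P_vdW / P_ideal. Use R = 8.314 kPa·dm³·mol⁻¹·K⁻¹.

P_vdW / P_ideal ≈ 0.9366

Ideal: P_ideal = nRT/V = (1.88)(8.314)(294)/1.621 = 2834.86 kPa
vdW: P = nRT/(V − nb) − a n²/V² = 4595.31/1.54777 − 824.929/2.62764 = 2968.99 − 313.943 = 2655.05 kPa
Ratio = 2655.05/2834.86 = 0.9366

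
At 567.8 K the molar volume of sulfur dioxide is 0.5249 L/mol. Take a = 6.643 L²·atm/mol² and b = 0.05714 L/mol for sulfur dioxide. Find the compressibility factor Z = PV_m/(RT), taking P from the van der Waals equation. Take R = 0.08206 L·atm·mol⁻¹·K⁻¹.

Z ≈ 0.8505

P = RT/(V_m − b) − a/V_m² = (0.08206)(567.8)/(0.5249 − 0.05714) − 6.643/(0.5249)²
  = 46.594/0.46776 − 24.111 = 99.611 − 24.111 = 75.500 atm
Z = PV_m/(RT) = (75.500)(0.5249)/((0.08206)(567.8)) = 39.630/46.594 = 0.8505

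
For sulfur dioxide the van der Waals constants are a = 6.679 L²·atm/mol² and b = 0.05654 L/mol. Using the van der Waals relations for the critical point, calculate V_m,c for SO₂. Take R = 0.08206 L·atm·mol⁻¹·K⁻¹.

V_m,c ≈ 0.1696 L/mol

For a van der Waals gas, V_m,c = 3b.
V_m,c = 3×0.05654 = 0.1696 L/mol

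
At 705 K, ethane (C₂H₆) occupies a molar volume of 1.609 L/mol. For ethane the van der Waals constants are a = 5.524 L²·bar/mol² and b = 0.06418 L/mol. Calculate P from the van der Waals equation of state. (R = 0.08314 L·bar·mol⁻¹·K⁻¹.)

P = RT/(V_m − b) − a/V_m²
RT/(V_m − b) = (0.08314)(705)/(1.609 − 0.06418) = 58.614/1.5448 = 37.943 bar
a/V_m² = 5.524/(1.609)² = 2.1337 bar
P = 37.943 − 2.1337 = 35.81 bar

P ≈ 35.81 bar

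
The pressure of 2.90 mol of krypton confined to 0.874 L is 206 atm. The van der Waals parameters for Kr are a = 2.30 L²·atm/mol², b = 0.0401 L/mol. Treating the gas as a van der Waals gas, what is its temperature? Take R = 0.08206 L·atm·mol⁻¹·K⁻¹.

T ≈ 736.5 K

T = (P + a n²/V²)(V − nb)/(nR)
P + a n²/V² = 206 + (2.30)(2.90)²/(0.874)² = 231.32 atm
V − nb = 0.874 − (2.90)(0.0401) = 0.75771 L
T = (231.32)(0.75771)/((2.90)(0.08206)) = 736.5 K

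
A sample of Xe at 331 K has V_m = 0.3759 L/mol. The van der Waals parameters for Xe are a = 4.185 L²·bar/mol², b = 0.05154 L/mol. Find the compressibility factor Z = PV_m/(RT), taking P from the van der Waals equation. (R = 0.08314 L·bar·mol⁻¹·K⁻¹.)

Z ≈ 0.7543

P = RT/(V_m − b) − a/V_m² = (0.08314)(331)/(0.3759 − 0.05154) − 4.185/(0.3759)²
  = 27.519/0.32436 − 29.618 = 84.841 − 29.618 = 55.223 bar
Z = PV_m/(RT) = (55.223)(0.3759)/((0.08314)(331)) = 20.758/27.519 = 0.7543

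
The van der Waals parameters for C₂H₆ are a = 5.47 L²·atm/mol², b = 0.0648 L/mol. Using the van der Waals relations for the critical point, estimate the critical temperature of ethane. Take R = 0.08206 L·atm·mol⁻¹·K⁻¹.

T_c ≈ 304.8 K

For a van der Waals gas, T_c = 8a/(27Rb).
T_c = 8×5.47/(27×0.08206×0.0648) = 43.760/0.14357 = 304.8 K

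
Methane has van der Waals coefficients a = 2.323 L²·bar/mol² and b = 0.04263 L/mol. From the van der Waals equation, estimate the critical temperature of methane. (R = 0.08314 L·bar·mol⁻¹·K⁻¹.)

For a van der Waals gas, T_c = 8a/(27Rb).
T_c = 8×2.323/(27×0.08314×0.04263) = 18.584/0.095695 = 194.2 K

T_c ≈ 194.2 K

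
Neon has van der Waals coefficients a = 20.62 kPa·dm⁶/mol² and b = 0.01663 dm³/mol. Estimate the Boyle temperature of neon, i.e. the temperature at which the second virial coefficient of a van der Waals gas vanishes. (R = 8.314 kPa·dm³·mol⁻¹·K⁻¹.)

For a van der Waals gas the second virial coefficient B₂ = b − a/(RT) vanishes at T_B = a/(Rb).
T_B = 20.62/(8.314×0.01663) = 20.62/0.13826 = 149.1 K

T_B ≈ 149.1 K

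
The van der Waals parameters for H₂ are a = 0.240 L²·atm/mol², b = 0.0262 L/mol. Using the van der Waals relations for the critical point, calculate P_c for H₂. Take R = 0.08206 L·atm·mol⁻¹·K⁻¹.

P_c ≈ 12.95 atm

For a van der Waals gas, P_c = a/(27b²).
P_c = 0.240/(27×(0.0262)²) = 0.240/0.018534 = 12.95 atm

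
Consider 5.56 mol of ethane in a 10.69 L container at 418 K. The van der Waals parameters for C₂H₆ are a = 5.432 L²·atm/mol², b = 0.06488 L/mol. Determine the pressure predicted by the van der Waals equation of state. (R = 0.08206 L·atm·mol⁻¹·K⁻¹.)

P = nRT/(V − nb) − a n²/V²
nRT/(V − nb) = (5.56)(0.08206)(418)/(10.69 − 5.56×0.06488) = 190.71/10.329 = 18.464 atm
a n²/V² = (5.432)(5.56)²/(10.69)² = 1.4694 atm
P = 18.464 − 1.4694 = 16.99 atm

P ≈ 16.99 atm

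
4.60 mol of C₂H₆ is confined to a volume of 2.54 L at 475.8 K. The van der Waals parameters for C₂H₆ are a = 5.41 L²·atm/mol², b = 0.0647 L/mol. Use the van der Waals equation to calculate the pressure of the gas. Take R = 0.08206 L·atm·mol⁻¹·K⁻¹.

P ≈ 62.35 atm

P = nRT/(V − nb) − a n²/V²
nRT/(V − nb) = (4.60)(0.08206)(475.8)/(2.54 − 4.60×0.0647) = 179.60/2.2424 = 80.093 atm
a n²/V² = (5.41)(4.60)²/(2.54)² = 17.744 atm
P = 80.093 − 17.744 = 62.35 atm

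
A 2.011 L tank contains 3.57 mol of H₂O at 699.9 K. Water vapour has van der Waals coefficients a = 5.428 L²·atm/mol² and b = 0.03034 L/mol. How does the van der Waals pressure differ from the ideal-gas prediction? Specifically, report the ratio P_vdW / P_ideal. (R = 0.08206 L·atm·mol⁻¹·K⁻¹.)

P_vdW / P_ideal ≈ 0.8892

Ideal: P_ideal = nRT/V = (3.57)(0.08206)(699.9)/2.011 = 101.959 atm
vdW: P = nRT/(V − nb) − a n²/V² = 205.039/1.90269 − 69.1793/4.04412 = 107.763 − 17.1061 = 90.657 atm
Ratio = 90.657/101.959 = 0.8892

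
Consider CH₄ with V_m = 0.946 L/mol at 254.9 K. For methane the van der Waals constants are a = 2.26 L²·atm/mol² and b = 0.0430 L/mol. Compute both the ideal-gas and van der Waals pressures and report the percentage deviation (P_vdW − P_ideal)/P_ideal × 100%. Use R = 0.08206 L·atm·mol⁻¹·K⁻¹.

Ideal: P_ideal = RT/V_m = (0.08206)(254.9)/0.946 = 22.1111 atm
vdW: P = RT/(V_m − b) − a/V_m² = 20.9171/0.903000 − 2.26/0.894916 = 23.1640 − 2.52538 = 20.6386 atm
% deviation = (20.6386 − 22.1111)/22.1111 × 100% = -6.66%

-6.66 %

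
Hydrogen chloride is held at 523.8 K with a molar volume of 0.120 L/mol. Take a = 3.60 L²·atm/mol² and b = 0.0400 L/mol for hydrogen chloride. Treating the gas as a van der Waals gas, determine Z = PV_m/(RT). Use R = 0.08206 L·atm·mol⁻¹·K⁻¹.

P = RT/(V_m − b) − a/V_m² = (0.08206)(523.8)/(0.120 − 0.0400) − 3.60/(0.120)²
  = 42.983/0.080000 − 250.00 = 537.29 − 250.00 = 287.29 atm
Z = PV_m/(RT) = (287.29)(0.120)/((0.08206)(523.8)) = 34.475/42.983 = 0.8021

Z ≈ 0.8021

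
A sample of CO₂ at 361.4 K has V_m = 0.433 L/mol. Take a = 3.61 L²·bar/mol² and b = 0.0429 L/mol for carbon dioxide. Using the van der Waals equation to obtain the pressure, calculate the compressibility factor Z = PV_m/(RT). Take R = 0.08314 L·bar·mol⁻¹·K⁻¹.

P = RT/(V_m − b) − a/V_m² = (0.08314)(361.4)/(0.433 − 0.0429) − 3.61/(0.433)²
  = 30.047/0.39010 − 19.254 = 77.024 − 19.254 = 57.770 bar
Z = PV_m/(RT) = (57.770)(0.433)/((0.08314)(361.4)) = 25.014/30.047 = 0.8325

Z ≈ 0.8325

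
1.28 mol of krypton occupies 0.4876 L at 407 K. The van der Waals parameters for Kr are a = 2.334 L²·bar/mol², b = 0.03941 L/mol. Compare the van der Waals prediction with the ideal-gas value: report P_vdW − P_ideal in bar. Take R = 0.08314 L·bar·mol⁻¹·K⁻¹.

ΔP ≈ -5.834 bar

Ideal: P_ideal = nRT/V = (1.28)(0.08314)(407)/0.4876 = 88.8282 bar
vdW: P = nRT/(V − nb) − a n²/V² = 43.3126/0.437155 − 3.82403/0.237754 = 99.0784 − 16.0840 = 82.9944 bar
ΔP = 82.9944 − 88.8282 = -5.834 bar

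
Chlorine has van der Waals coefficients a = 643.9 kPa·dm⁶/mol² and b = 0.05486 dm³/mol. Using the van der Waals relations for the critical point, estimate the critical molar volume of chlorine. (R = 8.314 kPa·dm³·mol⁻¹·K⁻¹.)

V_m,c ≈ 0.1646 dm³/mol

For a van der Waals gas, V_m,c = 3b.
V_m,c = 3×0.05486 = 0.1646 dm³/mol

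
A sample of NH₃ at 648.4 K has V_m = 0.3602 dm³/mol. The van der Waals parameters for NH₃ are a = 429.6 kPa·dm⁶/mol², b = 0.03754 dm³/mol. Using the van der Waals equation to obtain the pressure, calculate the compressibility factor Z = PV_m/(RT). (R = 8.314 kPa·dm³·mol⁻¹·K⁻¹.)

P = RT/(V_m − b) − a/V_m² = (8.314)(648.4)/(0.3602 − 0.03754) − 429.6/(0.3602)²
  = 5390.8/0.32266 − 3311.1 = 16707 − 3311.1 = 13396 kPa
Z = PV_m/(RT) = (13396)(0.3602)/((8.314)(648.4)) = 4825.2/5390.8 = 0.8951

Z ≈ 0.8951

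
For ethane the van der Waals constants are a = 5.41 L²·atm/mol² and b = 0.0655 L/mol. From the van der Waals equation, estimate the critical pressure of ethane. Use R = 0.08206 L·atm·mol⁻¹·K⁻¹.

P_c ≈ 46.70 atm

For a van der Waals gas, P_c = a/(27b²).
P_c = 5.41/(27×(0.0655)²) = 5.41/0.11584 = 46.70 atm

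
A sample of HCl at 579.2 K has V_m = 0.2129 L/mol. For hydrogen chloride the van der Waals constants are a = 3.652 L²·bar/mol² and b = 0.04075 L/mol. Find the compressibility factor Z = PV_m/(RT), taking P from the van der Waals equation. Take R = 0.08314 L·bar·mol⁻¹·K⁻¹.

P = RT/(V_m − b) − a/V_m² = (0.08314)(579.2)/(0.2129 − 0.04075) − 3.652/(0.2129)²
  = 48.155/0.17215 − 80.571 = 279.73 − 80.571 = 199.16 bar
Z = PV_m/(RT) = (199.16)(0.2129)/((0.08314)(579.2)) = 42.401/48.155 = 0.8805

Z ≈ 0.8805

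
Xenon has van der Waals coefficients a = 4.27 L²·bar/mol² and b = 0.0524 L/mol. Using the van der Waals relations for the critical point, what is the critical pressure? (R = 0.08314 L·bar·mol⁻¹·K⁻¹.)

For a van der Waals gas, P_c = a/(27b²).
P_c = 4.27/(27×(0.0524)²) = 4.27/0.074136 = 57.60 bar

P_c ≈ 57.60 bar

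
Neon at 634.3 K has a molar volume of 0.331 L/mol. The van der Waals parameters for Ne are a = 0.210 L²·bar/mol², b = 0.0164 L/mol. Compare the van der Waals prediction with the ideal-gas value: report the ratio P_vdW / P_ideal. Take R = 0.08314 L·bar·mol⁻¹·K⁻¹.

Ideal: P_ideal = RT/V_m = (0.08314)(634.3)/0.331 = 159.322 bar
vdW: P = RT/(V_m − b) − a/V_m² = 52.7357/0.314600 − 0.210/0.109561 = 167.628 − 1.91674 = 165.711 bar
Ratio = 165.711/159.322 = 1.040

P_vdW / P_ideal ≈ 1.040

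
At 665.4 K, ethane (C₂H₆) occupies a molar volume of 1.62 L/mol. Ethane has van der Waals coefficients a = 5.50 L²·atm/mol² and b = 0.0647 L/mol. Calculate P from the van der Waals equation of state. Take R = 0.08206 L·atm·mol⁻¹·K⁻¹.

P ≈ 33.01 atm

P = RT/(V_m − b) − a/V_m²
RT/(V_m − b) = (0.08206)(665.4)/(1.62 − 0.0647) = 54.603/1.5553 = 35.108 atm
a/V_m² = 5.50/(1.62)² = 2.0957 atm
P = 35.108 − 2.0957 = 33.01 atm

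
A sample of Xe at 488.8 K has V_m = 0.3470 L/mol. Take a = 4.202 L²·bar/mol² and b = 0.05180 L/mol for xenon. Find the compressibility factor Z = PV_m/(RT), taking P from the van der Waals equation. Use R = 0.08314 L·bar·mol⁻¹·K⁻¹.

P = RT/(V_m − b) − a/V_m² = (0.08314)(488.8)/(0.3470 − 0.05180) − 4.202/(0.3470)²
  = 40.639/0.29520 − 34.898 = 137.67 − 34.898 = 102.77 bar
Z = PV_m/(RT) = (102.77)(0.3470)/((0.08314)(488.8)) = 35.661/40.639 = 0.8775

Z ≈ 0.8775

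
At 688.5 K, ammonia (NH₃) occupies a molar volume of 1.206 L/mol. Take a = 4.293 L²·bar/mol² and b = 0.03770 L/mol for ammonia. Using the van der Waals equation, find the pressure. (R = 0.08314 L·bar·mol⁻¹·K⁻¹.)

P ≈ 46.04 bar

P = RT/(V_m − b) − a/V_m²
RT/(V_m − b) = (0.08314)(688.5)/(1.206 − 0.03770) = 57.242/1.1683 = 48.996 bar
a/V_m² = 4.293/(1.206)² = 2.9517 bar
P = 48.996 − 2.9517 = 46.04 bar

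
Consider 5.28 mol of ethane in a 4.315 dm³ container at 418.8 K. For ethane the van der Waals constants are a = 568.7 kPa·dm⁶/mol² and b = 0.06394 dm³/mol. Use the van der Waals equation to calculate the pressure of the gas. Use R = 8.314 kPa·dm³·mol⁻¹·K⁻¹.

P ≈ 3771 kPa

P = nRT/(V − nb) − a n²/V²
nRT/(V − nb) = (5.28)(8.314)(418.8)/(4.315 − 5.28×0.06394) = 18384/3.9774 = 4622.1 kPa
a n²/V² = (568.7)(5.28)²/(4.315)² = 851.51 kPa
P = 4622.1 − 851.51 = 3771 kPa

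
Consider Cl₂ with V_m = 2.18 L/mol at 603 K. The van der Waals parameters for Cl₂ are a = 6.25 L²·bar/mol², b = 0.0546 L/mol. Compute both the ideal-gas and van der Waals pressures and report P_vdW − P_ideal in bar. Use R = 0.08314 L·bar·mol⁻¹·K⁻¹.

ΔP ≈ -0.724 bar

Ideal: P_ideal = RT/V_m = (0.08314)(603)/2.18 = 22.9970 bar
vdW: P = RT/(V_m − b) − a/V_m² = 50.1334/2.12540 − 6.25/4.75240 = 23.5877 − 1.31512 = 22.2726 bar
ΔP = 22.2726 − 22.9970 = -0.724 bar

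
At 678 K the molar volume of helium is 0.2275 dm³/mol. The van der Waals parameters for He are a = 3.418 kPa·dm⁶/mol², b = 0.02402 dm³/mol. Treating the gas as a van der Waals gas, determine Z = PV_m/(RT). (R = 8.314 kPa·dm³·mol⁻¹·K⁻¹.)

P = RT/(V_m − b) − a/V_m² = (8.314)(678)/(0.2275 − 0.02402) − 3.418/(0.2275)²
  = 5636.9/0.20348 − 66.040 = 27702 − 66.040 = 27636 kPa
Z = PV_m/(RT) = (27636)(0.2275)/((8.314)(678)) = 6287.2/5636.9 = 1.115

Z ≈ 1.115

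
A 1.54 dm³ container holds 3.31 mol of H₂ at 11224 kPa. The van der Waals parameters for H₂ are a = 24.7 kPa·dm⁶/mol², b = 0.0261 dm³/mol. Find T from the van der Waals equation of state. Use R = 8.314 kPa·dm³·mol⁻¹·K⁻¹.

T ≈ 598.9 K

T = (P + a n²/V²)(V − nb)/(nR)
P + a n²/V² = 11224 + (24.7)(3.31)²/(1.54)² = 11338 kPa
V − nb = 1.54 − (3.31)(0.0261) = 1.4536 dm³
T = (11338)(1.4536)/((3.31)(8.314)) = 598.9 K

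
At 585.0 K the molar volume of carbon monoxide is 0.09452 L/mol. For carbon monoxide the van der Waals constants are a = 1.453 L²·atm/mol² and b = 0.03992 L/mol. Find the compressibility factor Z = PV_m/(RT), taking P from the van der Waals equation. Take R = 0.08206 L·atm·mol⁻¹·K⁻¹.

Z ≈ 1.411

P = RT/(V_m − b) − a/V_m² = (0.08206)(585.0)/(0.09452 − 0.03992) − 1.453/(0.09452)²
  = 48.005/0.054600 − 162.64 = 879.21 − 162.64 = 716.57 atm
Z = PV_m/(RT) = (716.57)(0.09452)/((0.08206)(585.0)) = 67.730/48.005 = 1.411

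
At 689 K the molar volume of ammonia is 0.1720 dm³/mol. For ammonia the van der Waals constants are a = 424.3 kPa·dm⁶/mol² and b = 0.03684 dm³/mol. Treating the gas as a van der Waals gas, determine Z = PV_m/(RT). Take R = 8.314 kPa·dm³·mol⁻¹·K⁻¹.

P = RT/(V_m − b) − a/V_m² = (8.314)(689)/(0.1720 − 0.03684) − 424.3/(0.1720)²
  = 5728.3/0.13516 − 14342 = 42382 − 14342 = 28040 kPa
Z = PV_m/(RT) = (28040)(0.1720)/((8.314)(689)) = 4822.9/5728.3 = 0.8419

Z ≈ 0.8419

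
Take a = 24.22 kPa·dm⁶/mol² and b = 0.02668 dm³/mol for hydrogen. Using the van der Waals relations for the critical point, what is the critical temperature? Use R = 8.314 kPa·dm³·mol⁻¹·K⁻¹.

T_c ≈ 32.35 K

For a van der Waals gas, T_c = 8a/(27Rb).
T_c = 8×24.22/(27×8.314×0.02668) = 193.76/5.9891 = 32.35 K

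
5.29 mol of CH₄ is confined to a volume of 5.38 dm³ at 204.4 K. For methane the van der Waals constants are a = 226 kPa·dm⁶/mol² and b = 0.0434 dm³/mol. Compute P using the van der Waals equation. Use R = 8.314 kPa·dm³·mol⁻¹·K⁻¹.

P = nRT/(V − nb) − a n²/V²
nRT/(V − nb) = (5.29)(8.314)(204.4)/(5.38 − 5.29×0.0434) = 8989.7/5.1504 = 1745.4 kPa
a n²/V² = (226)(5.29)²/(5.38)² = 218.50 kPa
P = 1745.4 − 218.50 = 1527 kPa

P ≈ 1527 kPa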